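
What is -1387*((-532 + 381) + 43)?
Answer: 149796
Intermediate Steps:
-1387*((-532 + 381) + 43) = -1387*(-151 + 43) = -1387*(-108) = 149796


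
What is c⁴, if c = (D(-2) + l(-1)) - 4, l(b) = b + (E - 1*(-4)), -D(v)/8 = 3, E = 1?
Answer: 331776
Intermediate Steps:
D(v) = -24 (D(v) = -8*3 = -24)
l(b) = 5 + b (l(b) = b + (1 - 1*(-4)) = b + (1 + 4) = b + 5 = 5 + b)
c = -24 (c = (-24 + (5 - 1)) - 4 = (-24 + 4) - 4 = -20 - 4 = -24)
c⁴ = (-24)⁴ = 331776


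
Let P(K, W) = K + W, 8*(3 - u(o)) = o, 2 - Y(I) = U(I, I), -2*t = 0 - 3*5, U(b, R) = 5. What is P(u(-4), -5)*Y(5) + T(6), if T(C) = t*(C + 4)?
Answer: 159/2 ≈ 79.500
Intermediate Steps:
t = 15/2 (t = -(0 - 3*5)/2 = -(0 - 15)/2 = -½*(-15) = 15/2 ≈ 7.5000)
Y(I) = -3 (Y(I) = 2 - 1*5 = 2 - 5 = -3)
u(o) = 3 - o/8
T(C) = 30 + 15*C/2 (T(C) = 15*(C + 4)/2 = 15*(4 + C)/2 = 30 + 15*C/2)
P(u(-4), -5)*Y(5) + T(6) = ((3 - ⅛*(-4)) - 5)*(-3) + (30 + (15/2)*6) = ((3 + ½) - 5)*(-3) + (30 + 45) = (7/2 - 5)*(-3) + 75 = -3/2*(-3) + 75 = 9/2 + 75 = 159/2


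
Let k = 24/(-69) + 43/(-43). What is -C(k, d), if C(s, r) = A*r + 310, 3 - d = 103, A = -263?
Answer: -26610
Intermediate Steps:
d = -100 (d = 3 - 1*103 = 3 - 103 = -100)
k = -31/23 (k = 24*(-1/69) + 43*(-1/43) = -8/23 - 1 = -31/23 ≈ -1.3478)
C(s, r) = 310 - 263*r (C(s, r) = -263*r + 310 = 310 - 263*r)
-C(k, d) = -(310 - 263*(-100)) = -(310 + 26300) = -1*26610 = -26610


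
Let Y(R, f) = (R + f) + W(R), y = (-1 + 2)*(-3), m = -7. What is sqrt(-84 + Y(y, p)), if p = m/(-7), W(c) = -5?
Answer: I*sqrt(91) ≈ 9.5394*I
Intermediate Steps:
p = 1 (p = -7/(-7) = -7*(-1/7) = 1)
y = -3 (y = 1*(-3) = -3)
Y(R, f) = -5 + R + f (Y(R, f) = (R + f) - 5 = -5 + R + f)
sqrt(-84 + Y(y, p)) = sqrt(-84 + (-5 - 3 + 1)) = sqrt(-84 - 7) = sqrt(-91) = I*sqrt(91)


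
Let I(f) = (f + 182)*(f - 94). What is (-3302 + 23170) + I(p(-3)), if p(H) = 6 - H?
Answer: 3633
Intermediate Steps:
I(f) = (-94 + f)*(182 + f) (I(f) = (182 + f)*(-94 + f) = (-94 + f)*(182 + f))
(-3302 + 23170) + I(p(-3)) = (-3302 + 23170) + (-17108 + (6 - 1*(-3))**2 + 88*(6 - 1*(-3))) = 19868 + (-17108 + (6 + 3)**2 + 88*(6 + 3)) = 19868 + (-17108 + 9**2 + 88*9) = 19868 + (-17108 + 81 + 792) = 19868 - 16235 = 3633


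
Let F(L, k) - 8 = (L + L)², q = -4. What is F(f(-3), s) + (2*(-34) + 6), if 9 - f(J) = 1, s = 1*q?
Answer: 202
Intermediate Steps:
s = -4 (s = 1*(-4) = -4)
f(J) = 8 (f(J) = 9 - 1*1 = 9 - 1 = 8)
F(L, k) = 8 + 4*L² (F(L, k) = 8 + (L + L)² = 8 + (2*L)² = 8 + 4*L²)
F(f(-3), s) + (2*(-34) + 6) = (8 + 4*8²) + (2*(-34) + 6) = (8 + 4*64) + (-68 + 6) = (8 + 256) - 62 = 264 - 62 = 202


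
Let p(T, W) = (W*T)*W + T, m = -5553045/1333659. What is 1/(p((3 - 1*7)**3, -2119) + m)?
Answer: -444553/127751361056519 ≈ -3.4798e-9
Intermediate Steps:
m = -1851015/444553 (m = -5553045*1/1333659 = -1851015/444553 ≈ -4.1638)
p(T, W) = T + T*W**2 (p(T, W) = (T*W)*W + T = T*W**2 + T = T + T*W**2)
1/(p((3 - 1*7)**3, -2119) + m) = 1/((3 - 1*7)**3*(1 + (-2119)**2) - 1851015/444553) = 1/((3 - 7)**3*(1 + 4490161) - 1851015/444553) = 1/((-4)**3*4490162 - 1851015/444553) = 1/(-64*4490162 - 1851015/444553) = 1/(-287370368 - 1851015/444553) = 1/(-127751361056519/444553) = -444553/127751361056519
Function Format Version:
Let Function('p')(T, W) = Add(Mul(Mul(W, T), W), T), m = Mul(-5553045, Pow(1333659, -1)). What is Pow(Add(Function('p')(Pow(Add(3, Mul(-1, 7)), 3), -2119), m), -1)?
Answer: Rational(-444553, 127751361056519) ≈ -3.4798e-9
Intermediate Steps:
m = Rational(-1851015, 444553) (m = Mul(-5553045, Rational(1, 1333659)) = Rational(-1851015, 444553) ≈ -4.1638)
Function('p')(T, W) = Add(T, Mul(T, Pow(W, 2))) (Function('p')(T, W) = Add(Mul(Mul(T, W), W), T) = Add(Mul(T, Pow(W, 2)), T) = Add(T, Mul(T, Pow(W, 2))))
Pow(Add(Function('p')(Pow(Add(3, Mul(-1, 7)), 3), -2119), m), -1) = Pow(Add(Mul(Pow(Add(3, Mul(-1, 7)), 3), Add(1, Pow(-2119, 2))), Rational(-1851015, 444553)), -1) = Pow(Add(Mul(Pow(Add(3, -7), 3), Add(1, 4490161)), Rational(-1851015, 444553)), -1) = Pow(Add(Mul(Pow(-4, 3), 4490162), Rational(-1851015, 444553)), -1) = Pow(Add(Mul(-64, 4490162), Rational(-1851015, 444553)), -1) = Pow(Add(-287370368, Rational(-1851015, 444553)), -1) = Pow(Rational(-127751361056519, 444553), -1) = Rational(-444553, 127751361056519)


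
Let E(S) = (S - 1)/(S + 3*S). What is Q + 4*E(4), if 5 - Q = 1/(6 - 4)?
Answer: 21/4 ≈ 5.2500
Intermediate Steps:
E(S) = (-1 + S)/(4*S) (E(S) = (-1 + S)/((4*S)) = (-1 + S)*(1/(4*S)) = (-1 + S)/(4*S))
Q = 9/2 (Q = 5 - 1/(6 - 4) = 5 - 1/2 = 9/2 ≈ 4.5000)
Q + 4*E(4) = 9/2 + 4*((1/4)*(-1 + 4)/4) = 9/2 + 4*((1/4)*(1/4)*3) = 9/2 + 4*(3/16) = 9/2 + 3/4 = 21/4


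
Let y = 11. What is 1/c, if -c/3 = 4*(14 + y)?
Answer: -1/300 ≈ -0.0033333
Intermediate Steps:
c = -300 (c = -12*(14 + 11) = -12*25 = -3*100 = -300)
1/c = 1/(-300) = -1/300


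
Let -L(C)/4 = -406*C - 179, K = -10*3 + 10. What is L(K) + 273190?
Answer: 241426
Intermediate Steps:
K = -20 (K = -30 + 10 = -20)
L(C) = 716 + 1624*C (L(C) = -4*(-406*C - 179) = -4*(-179 - 406*C) = 716 + 1624*C)
L(K) + 273190 = (716 + 1624*(-20)) + 273190 = (716 - 32480) + 273190 = -31764 + 273190 = 241426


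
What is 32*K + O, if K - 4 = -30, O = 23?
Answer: -809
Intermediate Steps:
K = -26 (K = 4 - 30 = -26)
32*K + O = 32*(-26) + 23 = -832 + 23 = -809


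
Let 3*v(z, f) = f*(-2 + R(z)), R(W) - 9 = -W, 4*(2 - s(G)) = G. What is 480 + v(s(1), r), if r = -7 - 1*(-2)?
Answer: 1885/4 ≈ 471.25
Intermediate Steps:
s(G) = 2 - G/4
R(W) = 9 - W
r = -5 (r = -7 + 2 = -5)
v(z, f) = f*(7 - z)/3 (v(z, f) = (f*(-2 + (9 - z)))/3 = (f*(7 - z))/3 = f*(7 - z)/3)
480 + v(s(1), r) = 480 + (⅓)*(-5)*(7 - (2 - ¼*1)) = 480 + (⅓)*(-5)*(7 - (2 - ¼)) = 480 + (⅓)*(-5)*(7 - 1*7/4) = 480 + (⅓)*(-5)*(7 - 7/4) = 480 + (⅓)*(-5)*(21/4) = 480 - 35/4 = 1885/4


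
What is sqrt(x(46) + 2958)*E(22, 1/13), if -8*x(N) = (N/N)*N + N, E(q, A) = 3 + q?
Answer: 25*sqrt(11786)/2 ≈ 1357.0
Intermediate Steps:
x(N) = -N/4 (x(N) = -((N/N)*N + N)/8 = -(1*N + N)/8 = -(N + N)/8 = -N/4)
sqrt(x(46) + 2958)*E(22, 1/13) = sqrt(-1/4*46 + 2958)*(3 + 22) = sqrt(-23/2 + 2958)*25 = sqrt(5893/2)*25 = (sqrt(11786)/2)*25 = 25*sqrt(11786)/2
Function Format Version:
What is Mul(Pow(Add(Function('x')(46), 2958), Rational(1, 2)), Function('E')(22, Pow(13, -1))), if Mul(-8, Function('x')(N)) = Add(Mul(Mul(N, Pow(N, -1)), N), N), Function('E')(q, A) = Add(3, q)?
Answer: Mul(Rational(25, 2), Pow(11786, Rational(1, 2))) ≈ 1357.0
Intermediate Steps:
Function('x')(N) = Mul(Rational(-1, 4), N) (Function('x')(N) = Mul(Rational(-1, 8), Add(Mul(Mul(N, Pow(N, -1)), N), N)) = Mul(Rational(-1, 8), Add(Mul(1, N), N)) = Mul(Rational(-1, 8), Add(N, N)) = Mul(Rational(-1, 8), Mul(2, N)) = Mul(Rational(-1, 4), N))
Mul(Pow(Add(Function('x')(46), 2958), Rational(1, 2)), Function('E')(22, Pow(13, -1))) = Mul(Pow(Add(Mul(Rational(-1, 4), 46), 2958), Rational(1, 2)), Add(3, 22)) = Mul(Pow(Add(Rational(-23, 2), 2958), Rational(1, 2)), 25) = Mul(Pow(Rational(5893, 2), Rational(1, 2)), 25) = Mul(Mul(Rational(1, 2), Pow(11786, Rational(1, 2))), 25) = Mul(Rational(25, 2), Pow(11786, Rational(1, 2)))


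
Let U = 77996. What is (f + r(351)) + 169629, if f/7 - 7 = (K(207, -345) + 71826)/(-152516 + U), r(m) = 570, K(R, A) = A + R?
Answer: 528599131/3105 ≈ 1.7024e+5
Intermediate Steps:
f = 131236/3105 (f = 49 + 7*(((-345 + 207) + 71826)/(-152516 + 77996)) = 49 + 7*((-138 + 71826)/(-74520)) = 49 + 7*(71688*(-1/74520)) = 49 + 7*(-2987/3105) = 49 - 20909/3105 = 131236/3105 ≈ 42.266)
(f + r(351)) + 169629 = (131236/3105 + 570) + 169629 = 1901086/3105 + 169629 = 528599131/3105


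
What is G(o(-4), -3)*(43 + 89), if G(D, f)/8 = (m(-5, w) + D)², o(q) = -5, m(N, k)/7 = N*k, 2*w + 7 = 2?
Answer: 7187400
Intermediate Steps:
w = -5/2 (w = -7/2 + (½)*2 = -7/2 + 1 = -5/2 ≈ -2.5000)
m(N, k) = 7*N*k (m(N, k) = 7*(N*k) = 7*N*k)
G(D, f) = 8*(175/2 + D)² (G(D, f) = 8*(7*(-5)*(-5/2) + D)² = 8*(175/2 + D)²)
G(o(-4), -3)*(43 + 89) = (2*(175 + 2*(-5))²)*(43 + 89) = (2*(175 - 10)²)*132 = (2*165²)*132 = (2*27225)*132 = 54450*132 = 7187400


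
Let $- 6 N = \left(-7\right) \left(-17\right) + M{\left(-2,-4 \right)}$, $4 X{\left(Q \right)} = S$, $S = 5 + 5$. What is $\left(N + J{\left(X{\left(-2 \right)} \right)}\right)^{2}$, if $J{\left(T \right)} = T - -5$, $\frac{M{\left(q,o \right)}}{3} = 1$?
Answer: $\frac{5929}{36} \approx 164.69$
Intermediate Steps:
$S = 10$
$X{\left(Q \right)} = \frac{5}{2}$ ($X{\left(Q \right)} = \frac{1}{4} \cdot 10 = \frac{5}{2}$)
$M{\left(q,o \right)} = 3$ ($M{\left(q,o \right)} = 3 \cdot 1 = 3$)
$J{\left(T \right)} = 5 + T$ ($J{\left(T \right)} = T + 5 = 5 + T$)
$N = - \frac{61}{3}$ ($N = - \frac{\left(-7\right) \left(-17\right) + 3}{6} = - \frac{119 + 3}{6} = \left(- \frac{1}{6}\right) 122 = - \frac{61}{3} \approx -20.333$)
$\left(N + J{\left(X{\left(-2 \right)} \right)}\right)^{2} = \left(- \frac{61}{3} + \left(5 + \frac{5}{2}\right)\right)^{2} = \left(- \frac{61}{3} + \frac{15}{2}\right)^{2} = \left(- \frac{77}{6}\right)^{2} = \frac{5929}{36}$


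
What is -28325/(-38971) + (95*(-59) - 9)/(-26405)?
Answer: 966704819/1029029255 ≈ 0.93943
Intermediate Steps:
-28325/(-38971) + (95*(-59) - 9)/(-26405) = -28325*(-1/38971) + (-5605 - 9)*(-1/26405) = 28325/38971 - 5614*(-1/26405) = 28325/38971 + 5614/26405 = 966704819/1029029255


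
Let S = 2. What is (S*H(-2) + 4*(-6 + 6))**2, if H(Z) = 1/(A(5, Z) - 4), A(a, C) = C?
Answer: 1/9 ≈ 0.11111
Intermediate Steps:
H(Z) = 1/(-4 + Z) (H(Z) = 1/(Z - 4) = 1/(-4 + Z))
(S*H(-2) + 4*(-6 + 6))**2 = (2/(-4 - 2) + 4*(-6 + 6))**2 = (2/(-6) + 4*0)**2 = (2*(-1/6) + 0)**2 = (-1/3 + 0)**2 = (-1/3)**2 = 1/9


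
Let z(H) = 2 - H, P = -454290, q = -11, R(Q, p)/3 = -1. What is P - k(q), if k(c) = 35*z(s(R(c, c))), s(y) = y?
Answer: -454465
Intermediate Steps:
R(Q, p) = -3 (R(Q, p) = 3*(-1) = -3)
k(c) = 175 (k(c) = 35*(2 - 1*(-3)) = 35*(2 + 3) = 35*5 = 175)
P - k(q) = -454290 - 1*175 = -454290 - 175 = -454465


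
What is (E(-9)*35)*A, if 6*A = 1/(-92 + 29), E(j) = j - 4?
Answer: 65/54 ≈ 1.2037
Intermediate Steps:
E(j) = -4 + j
A = -1/378 (A = 1/(6*(-92 + 29)) = (⅙)/(-63) = (⅙)*(-1/63) = -1/378 ≈ -0.0026455)
(E(-9)*35)*A = ((-4 - 9)*35)*(-1/378) = -13*35*(-1/378) = -455*(-1/378) = 65/54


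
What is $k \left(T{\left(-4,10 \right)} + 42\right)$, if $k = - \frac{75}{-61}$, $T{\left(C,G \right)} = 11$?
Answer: $\frac{3975}{61} \approx 65.164$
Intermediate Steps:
$k = \frac{75}{61}$ ($k = \left(-75\right) \left(- \frac{1}{61}\right) = \frac{75}{61} \approx 1.2295$)
$k \left(T{\left(-4,10 \right)} + 42\right) = \frac{75 \left(11 + 42\right)}{61} = \frac{75}{61} \cdot 53 = \frac{3975}{61}$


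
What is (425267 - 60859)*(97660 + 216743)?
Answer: 114570968424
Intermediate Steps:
(425267 - 60859)*(97660 + 216743) = 364408*314403 = 114570968424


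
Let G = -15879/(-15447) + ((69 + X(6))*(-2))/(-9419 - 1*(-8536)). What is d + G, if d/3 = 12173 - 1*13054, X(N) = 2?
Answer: -12011171704/4546567 ≈ -2641.8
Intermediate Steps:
G = 5404877/4546567 (G = -15879/(-15447) + ((69 + 2)*(-2))/(-9419 - 1*(-8536)) = -15879*(-1/15447) + (71*(-2))/(-9419 + 8536) = 5293/5149 - 142/(-883) = 5293/5149 - 142*(-1/883) = 5293/5149 + 142/883 = 5404877/4546567 ≈ 1.1888)
d = -2643 (d = 3*(12173 - 1*13054) = 3*(12173 - 13054) = 3*(-881) = -2643)
d + G = -2643 + 5404877/4546567 = -12011171704/4546567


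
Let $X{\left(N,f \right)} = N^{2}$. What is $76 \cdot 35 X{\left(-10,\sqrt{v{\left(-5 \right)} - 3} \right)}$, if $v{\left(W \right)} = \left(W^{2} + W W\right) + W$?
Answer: $266000$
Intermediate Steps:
$v{\left(W \right)} = W + 2 W^{2}$ ($v{\left(W \right)} = \left(W^{2} + W^{2}\right) + W = 2 W^{2} + W = W + 2 W^{2}$)
$76 \cdot 35 X{\left(-10,\sqrt{v{\left(-5 \right)} - 3} \right)} = 76 \cdot 35 \left(-10\right)^{2} = 2660 \cdot 100 = 266000$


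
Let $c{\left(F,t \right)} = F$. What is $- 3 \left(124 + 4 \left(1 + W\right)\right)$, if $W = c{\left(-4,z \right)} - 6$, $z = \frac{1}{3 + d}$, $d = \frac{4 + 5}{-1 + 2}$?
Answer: $-264$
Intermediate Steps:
$d = 9$ ($d = \frac{9}{1} = 9 \cdot 1 = 9$)
$z = \frac{1}{12}$ ($z = \frac{1}{3 + 9} = \frac{1}{12} \approx 0.083333$)
$W = -10$ ($W = -4 - 6 = -10$)
$- 3 \left(124 + 4 \left(1 + W\right)\right) = - 3 \left(124 + 4 \left(1 - 10\right)\right) = - 3 \left(124 + 4 \left(-9\right)\right) = - 3 \left(124 - 36\right) = \left(-3\right) 88 = -264$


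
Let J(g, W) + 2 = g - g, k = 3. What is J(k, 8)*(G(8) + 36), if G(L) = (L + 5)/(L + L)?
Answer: -589/8 ≈ -73.625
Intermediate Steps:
J(g, W) = -2 (J(g, W) = -2 + (g - g) = -2 + 0 = -2)
G(L) = (5 + L)/(2*L) (G(L) = (5 + L)/((2*L)) = (5 + L)*(1/(2*L)) = (5 + L)/(2*L))
J(k, 8)*(G(8) + 36) = -2*((1/2)*(5 + 8)/8 + 36) = -2*((1/2)*(1/8)*13 + 36) = -2*(13/16 + 36) = -2*589/16 = -589/8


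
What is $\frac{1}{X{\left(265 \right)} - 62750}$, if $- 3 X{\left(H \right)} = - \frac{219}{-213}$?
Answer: $- \frac{213}{13365823} \approx -1.5936 \cdot 10^{-5}$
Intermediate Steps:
$X{\left(H \right)} = - \frac{73}{213}$ ($X{\left(H \right)} = - \frac{\left(-219\right) \frac{1}{-213}}{3} = - \frac{\left(-219\right) \left(- \frac{1}{213}\right)}{3} = \left(- \frac{1}{3}\right) \frac{73}{71} = - \frac{73}{213}$)
$\frac{1}{X{\left(265 \right)} - 62750} = \frac{1}{- \frac{73}{213} - 62750} = \frac{1}{- \frac{13365823}{213}} = - \frac{213}{13365823}$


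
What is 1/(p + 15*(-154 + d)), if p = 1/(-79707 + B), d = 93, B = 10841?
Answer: -68866/63012391 ≈ -0.0010929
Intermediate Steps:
p = -1/68866 (p = 1/(-79707 + 10841) = 1/(-68866) = -1/68866 ≈ -1.4521e-5)
1/(p + 15*(-154 + d)) = 1/(-1/68866 + 15*(-154 + 93)) = 1/(-1/68866 + 15*(-61)) = 1/(-1/68866 - 915) = 1/(-63012391/68866) = -68866/63012391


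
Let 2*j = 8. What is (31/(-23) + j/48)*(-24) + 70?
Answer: 2308/23 ≈ 100.35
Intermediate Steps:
j = 4 (j = (½)*8 = 4)
(31/(-23) + j/48)*(-24) + 70 = (31/(-23) + 4/48)*(-24) + 70 = (31*(-1/23) + 4*(1/48))*(-24) + 70 = (-31/23 + 1/12)*(-24) + 70 = -349/276*(-24) + 70 = 698/23 + 70 = 2308/23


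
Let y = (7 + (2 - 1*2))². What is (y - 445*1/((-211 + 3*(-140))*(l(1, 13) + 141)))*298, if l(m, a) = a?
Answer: 709533679/48587 ≈ 14603.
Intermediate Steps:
y = 49 (y = (7 + (2 - 2))² = (7 + 0)² = 7² = 49)
(y - 445*1/((-211 + 3*(-140))*(l(1, 13) + 141)))*298 = (49 - 445*1/((-211 + 3*(-140))*(13 + 141)))*298 = (49 - 445*1/(154*(-211 - 420)))*298 = (49 - 445/(154*(-631)))*298 = (49 - 445/(-97174))*298 = (49 - 445*(-1/97174))*298 = (49 + 445/97174)*298 = (4761971/97174)*298 = 709533679/48587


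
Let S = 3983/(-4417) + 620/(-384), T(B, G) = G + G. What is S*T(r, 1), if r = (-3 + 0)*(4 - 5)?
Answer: -152429/30288 ≈ -5.0327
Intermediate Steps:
r = 3 (r = -3*(-1) = 3)
T(B, G) = 2*G
S = -152429/60576 (S = 3983*(-1/4417) + 620*(-1/384) = -569/631 - 155/96 = -152429/60576 ≈ -2.5163)
S*T(r, 1) = -152429/30288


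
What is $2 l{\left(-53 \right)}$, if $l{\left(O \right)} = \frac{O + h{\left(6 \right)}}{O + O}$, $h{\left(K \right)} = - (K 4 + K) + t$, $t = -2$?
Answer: $\frac{85}{53} \approx 1.6038$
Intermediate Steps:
$h{\left(K \right)} = -2 - 5 K$ ($h{\left(K \right)} = - (K 4 + K) - 2 = - (4 K + K) - 2 = - 5 K - 2 = -2 - 5 K$)
$l{\left(O \right)} = \frac{-32 + O}{2 O}$ ($l{\left(O \right)} = \frac{O - 32}{O + O} = \frac{O - 32}{2 O} = \left(O - 32\right) \frac{1}{2 O} = \left(-32 + O\right) \frac{1}{2 O} = \frac{-32 + O}{2 O}$)
$2 l{\left(-53 \right)} = 2 \frac{-32 - 53}{2 \left(-53\right)} = 2 \cdot \frac{1}{2} \left(- \frac{1}{53}\right) \left(-85\right) = 2 \cdot \frac{85}{106} = \frac{85}{53}$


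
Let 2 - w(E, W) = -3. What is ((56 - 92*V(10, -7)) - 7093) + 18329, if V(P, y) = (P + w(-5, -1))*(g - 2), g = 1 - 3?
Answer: 16812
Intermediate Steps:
w(E, W) = 5 (w(E, W) = 2 - 1*(-3) = 2 + 3 = 5)
g = -2
V(P, y) = -20 - 4*P (V(P, y) = (P + 5)*(-2 - 2) = (5 + P)*(-4) = -20 - 4*P)
((56 - 92*V(10, -7)) - 7093) + 18329 = ((56 - 92*(-20 - 4*10)) - 7093) + 18329 = ((56 - 92*(-20 - 40)) - 7093) + 18329 = ((56 - 92*(-60)) - 7093) + 18329 = ((56 + 5520) - 7093) + 18329 = (5576 - 7093) + 18329 = -1517 + 18329 = 16812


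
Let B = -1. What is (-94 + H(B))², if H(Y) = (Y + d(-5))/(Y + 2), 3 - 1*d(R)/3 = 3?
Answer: 9025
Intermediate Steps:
d(R) = 0 (d(R) = 9 - 3*3 = 9 - 9 = 0)
H(Y) = Y/(2 + Y) (H(Y) = (Y + 0)/(Y + 2) = Y/(2 + Y))
(-94 + H(B))² = (-94 - 1/(2 - 1))² = (-94 - 1/1)² = (-94 - 1*1)² = (-94 - 1)² = (-95)² = 9025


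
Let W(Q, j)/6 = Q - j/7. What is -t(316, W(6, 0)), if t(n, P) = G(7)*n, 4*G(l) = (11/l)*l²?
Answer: -6083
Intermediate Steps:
W(Q, j) = 6*Q - 6*j/7 (W(Q, j) = 6*(Q - j/7) = 6*Q - 6*j/7)
G(l) = 11*l/4 (G(l) = ((11/l)*l²)/4 = (11*l)/4 = 11*l/4)
t(n, P) = 77*n/4 (t(n, P) = ((11/4)*7)*n = 77*n/4)
-t(316, W(6, 0)) = -77*316/4 = -1*6083 = -6083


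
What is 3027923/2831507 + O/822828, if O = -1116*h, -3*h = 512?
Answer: 252563331291/194153603483 ≈ 1.3008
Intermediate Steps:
h = -512/3 (h = -1/3*512 = -512/3 ≈ -170.67)
O = 190464 (O = -1116*(-512/3) = 190464)
3027923/2831507 + O/822828 = 3027923/2831507 + 190464/822828 = 3027923*(1/2831507) + 190464*(1/822828) = 3027923/2831507 + 15872/68569 = 252563331291/194153603483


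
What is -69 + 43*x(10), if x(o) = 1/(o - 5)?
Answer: -302/5 ≈ -60.400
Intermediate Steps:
x(o) = 1/(-5 + o)
-69 + 43*x(10) = -69 + 43/(-5 + 10) = -69 + 43/5 = -302/5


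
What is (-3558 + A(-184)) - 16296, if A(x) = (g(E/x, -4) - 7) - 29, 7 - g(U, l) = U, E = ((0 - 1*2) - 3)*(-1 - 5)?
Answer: -1829221/92 ≈ -19883.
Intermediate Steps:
E = 30 (E = ((0 - 2) - 3)*(-6) = (-2 - 3)*(-6) = -5*(-6) = 30)
g(U, l) = 7 - U
A(x) = -29 - 30/x (A(x) = ((7 - 30/x) - 7) - 29 = -30/x - 29 = -29 - 30/x)
(-3558 + A(-184)) - 16296 = (-3558 + (-29 - 30/(-184))) - 16296 = (-3558 + (-29 - 30*(-1/184))) - 16296 = (-3558 + (-29 + 15/92)) - 16296 = (-3558 - 2653/92) - 16296 = -329989/92 - 16296 = -1829221/92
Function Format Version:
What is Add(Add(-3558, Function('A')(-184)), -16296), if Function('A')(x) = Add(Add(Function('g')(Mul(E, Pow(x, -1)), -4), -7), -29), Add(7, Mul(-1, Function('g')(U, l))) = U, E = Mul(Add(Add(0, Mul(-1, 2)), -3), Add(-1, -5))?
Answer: Rational(-1829221, 92) ≈ -19883.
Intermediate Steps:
E = 30 (E = Mul(Add(Add(0, -2), -3), -6) = Mul(Add(-2, -3), -6) = Mul(-5, -6) = 30)
Function('g')(U, l) = Add(7, Mul(-1, U))
Function('A')(x) = Add(-29, Mul(-30, Pow(x, -1))) (Function('A')(x) = Add(Add(Add(7, Mul(-1, Mul(30, Pow(x, -1)))), -7), -29) = Add(Add(Add(7, Mul(-30, Pow(x, -1))), -7), -29) = Add(Mul(-30, Pow(x, -1)), -29) = Add(-29, Mul(-30, Pow(x, -1))))
Add(Add(-3558, Function('A')(-184)), -16296) = Add(Add(-3558, Add(-29, Mul(-30, Pow(-184, -1)))), -16296) = Add(Add(-3558, Add(-29, Mul(-30, Rational(-1, 184)))), -16296) = Add(Add(-3558, Add(-29, Rational(15, 92))), -16296) = Add(Add(-3558, Rational(-2653, 92)), -16296) = Add(Rational(-329989, 92), -16296) = Rational(-1829221, 92)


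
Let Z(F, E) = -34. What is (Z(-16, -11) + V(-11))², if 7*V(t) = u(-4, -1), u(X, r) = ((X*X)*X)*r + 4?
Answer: 28900/49 ≈ 589.80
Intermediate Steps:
u(X, r) = 4 + r*X³ (u(X, r) = (X²*X)*r + 4 = X³*r + 4 = r*X³ + 4 = 4 + r*X³)
V(t) = 68/7 (V(t) = (4 - 1*(-4)³)/7 = (4 - 1*(-64))/7 = (4 + 64)/7 = (⅐)*68 = 68/7)
(Z(-16, -11) + V(-11))² = (-34 + 68/7)² = (-170/7)² = 28900/49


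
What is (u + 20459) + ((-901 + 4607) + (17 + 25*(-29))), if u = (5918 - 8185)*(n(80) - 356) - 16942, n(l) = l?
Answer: 632207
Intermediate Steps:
u = 608750 (u = (5918 - 8185)*(80 - 356) - 16942 = -2267*(-276) - 16942 = 625692 - 16942 = 608750)
(u + 20459) + ((-901 + 4607) + (17 + 25*(-29))) = (608750 + 20459) + ((-901 + 4607) + (17 + 25*(-29))) = 629209 + (3706 + (17 - 725)) = 629209 + (3706 - 708) = 629209 + 2998 = 632207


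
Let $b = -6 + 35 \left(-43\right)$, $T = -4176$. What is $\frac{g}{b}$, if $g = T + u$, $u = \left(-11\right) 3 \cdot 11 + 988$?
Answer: $\frac{3551}{1511} \approx 2.3501$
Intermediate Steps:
$b = -1511$ ($b = -6 - 1505 = -1511$)
$u = 625$ ($u = \left(-33\right) 11 + 988 = -363 + 988 = 625$)
$g = -3551$ ($g = -4176 + 625 = -3551$)
$\frac{g}{b} = - \frac{3551}{-1511} = \left(-3551\right) \left(- \frac{1}{1511}\right) = \frac{3551}{1511}$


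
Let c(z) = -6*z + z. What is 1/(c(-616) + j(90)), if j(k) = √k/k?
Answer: 277200/853775999 - 3*√10/853775999 ≈ 0.00032466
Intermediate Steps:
j(k) = k^(-½)
c(z) = -5*z
1/(c(-616) + j(90)) = 1/(-5*(-616) + 90^(-½)) = 1/(3080 + √10/30)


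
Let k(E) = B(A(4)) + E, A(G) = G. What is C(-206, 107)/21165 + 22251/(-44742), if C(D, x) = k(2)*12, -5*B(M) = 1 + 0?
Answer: -261097771/526091350 ≈ -0.49630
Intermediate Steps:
B(M) = -⅕ (B(M) = -(1 + 0)/5 = -⅕*1 = -⅕)
k(E) = -⅕ + E
C(D, x) = 108/5 (C(D, x) = (-⅕ + 2)*12 = (9/5)*12 = 108/5)
C(-206, 107)/21165 + 22251/(-44742) = (108/5)/21165 + 22251/(-44742) = (108/5)*(1/21165) + 22251*(-1/44742) = 36/35275 - 7417/14914 = -261097771/526091350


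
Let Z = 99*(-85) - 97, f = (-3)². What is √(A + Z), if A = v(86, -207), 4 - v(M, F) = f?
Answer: I*√8517 ≈ 92.288*I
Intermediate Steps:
f = 9
v(M, F) = -5 (v(M, F) = 4 - 1*9 = 4 - 9 = -5)
A = -5
Z = -8512 (Z = -8415 - 97 = -8512)
√(A + Z) = √(-5 - 8512) = √(-8517) = I*√8517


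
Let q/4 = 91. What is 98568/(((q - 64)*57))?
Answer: 2738/475 ≈ 5.7642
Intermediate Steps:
q = 364 (q = 4*91 = 364)
98568/(((q - 64)*57)) = 98568/(((364 - 64)*57)) = 98568/((300*57)) = 98568/17100 = 98568*(1/17100) = 2738/475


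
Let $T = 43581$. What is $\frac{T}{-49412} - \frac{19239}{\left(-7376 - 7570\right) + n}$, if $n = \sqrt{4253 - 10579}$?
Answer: $\frac{2236350520563}{5519054612852} + \frac{19239 i \sqrt{6326}}{223389242} \approx 0.40521 + 0.0068499 i$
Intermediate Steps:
$n = i \sqrt{6326}$ ($n = \sqrt{-6326} = i \sqrt{6326} \approx 79.536 i$)
$\frac{T}{-49412} - \frac{19239}{\left(-7376 - 7570\right) + n} = \frac{43581}{-49412} - \frac{19239}{\left(-7376 - 7570\right) + i \sqrt{6326}} = 43581 \left(- \frac{1}{49412}\right) - \frac{19239}{-14946 + i \sqrt{6326}} = - \frac{43581}{49412} - \frac{19239}{-14946 + i \sqrt{6326}}$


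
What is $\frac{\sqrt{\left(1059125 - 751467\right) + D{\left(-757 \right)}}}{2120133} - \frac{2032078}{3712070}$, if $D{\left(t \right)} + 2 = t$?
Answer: $- \frac{1016039}{1856035} + \frac{\sqrt{306899}}{2120133} \approx -0.54716$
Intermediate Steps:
$D{\left(t \right)} = -2 + t$
$\frac{\sqrt{\left(1059125 - 751467\right) + D{\left(-757 \right)}}}{2120133} - \frac{2032078}{3712070} = \frac{\sqrt{\left(1059125 - 751467\right) - 759}}{2120133} - \frac{2032078}{3712070} = \sqrt{\left(1059125 - 751467\right) - 759} \cdot \frac{1}{2120133} - \frac{1016039}{1856035} = \sqrt{307658 - 759} \cdot \frac{1}{2120133} - \frac{1016039}{1856035} = \sqrt{306899} \cdot \frac{1}{2120133} - \frac{1016039}{1856035} = \frac{\sqrt{306899}}{2120133} - \frac{1016039}{1856035} = - \frac{1016039}{1856035} + \frac{\sqrt{306899}}{2120133}$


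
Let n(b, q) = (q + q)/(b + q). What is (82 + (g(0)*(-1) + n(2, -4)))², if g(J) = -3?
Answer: 7921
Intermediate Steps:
n(b, q) = 2*q/(b + q) (n(b, q) = (2*q)/(b + q) = 2*q/(b + q))
(82 + (g(0)*(-1) + n(2, -4)))² = (82 + (-3*(-1) + 2*(-4)/(2 - 4)))² = (82 + (3 + 2*(-4)/(-2)))² = (82 + (3 + 2*(-4)*(-½)))² = (82 + (3 + 4))² = (82 + 7)² = 89² = 7921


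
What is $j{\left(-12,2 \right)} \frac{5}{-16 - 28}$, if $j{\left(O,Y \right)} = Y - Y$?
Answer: $0$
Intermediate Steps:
$j{\left(O,Y \right)} = 0$
$j{\left(-12,2 \right)} \frac{5}{-16 - 28} = 0 \frac{5}{-16 - 28} = 0 \frac{5}{-44} = 0 \cdot 5 \left(- \frac{1}{44}\right) = 0 \left(- \frac{5}{44}\right) = 0$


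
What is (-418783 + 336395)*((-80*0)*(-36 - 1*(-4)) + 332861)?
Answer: -27423752068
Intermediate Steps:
(-418783 + 336395)*((-80*0)*(-36 - 1*(-4)) + 332861) = -82388*((-5*0)*(-36 + 4) + 332861) = -82388*(0*(-32) + 332861) = -82388*(0 + 332861) = -82388*332861 = -27423752068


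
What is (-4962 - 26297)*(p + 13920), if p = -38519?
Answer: 768940141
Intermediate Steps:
(-4962 - 26297)*(p + 13920) = (-4962 - 26297)*(-38519 + 13920) = -31259*(-24599) = 768940141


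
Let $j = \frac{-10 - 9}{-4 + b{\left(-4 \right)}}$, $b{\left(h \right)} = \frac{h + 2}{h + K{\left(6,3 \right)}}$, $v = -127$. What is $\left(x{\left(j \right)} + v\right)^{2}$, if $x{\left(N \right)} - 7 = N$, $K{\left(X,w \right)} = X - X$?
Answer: $\frac{643204}{49} \approx 13127.0$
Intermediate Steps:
$K{\left(X,w \right)} = 0$
$b{\left(h \right)} = \frac{2 + h}{h}$ ($b{\left(h \right)} = \frac{h + 2}{h + 0} = \frac{2 + h}{h}$)
$j = \frac{38}{7}$ ($j = \frac{-10 - 9}{-4 + \frac{2 - 4}{-4}} = - \frac{19}{-4 - - \frac{1}{2}} = - \frac{19}{-4 + \frac{1}{2}} = - \frac{19}{- \frac{7}{2}} = \left(-19\right) \left(- \frac{2}{7}\right) = \frac{38}{7} \approx 5.4286$)
$x{\left(N \right)} = 7 + N$
$\left(x{\left(j \right)} + v\right)^{2} = \left(\left(7 + \frac{38}{7}\right) - 127\right)^{2} = \left(\frac{87}{7} - 127\right)^{2} = \left(- \frac{802}{7}\right)^{2} = \frac{643204}{49}$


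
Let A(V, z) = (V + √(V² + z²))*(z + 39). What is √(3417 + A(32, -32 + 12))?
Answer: √(4025 + 76*√89) ≈ 68.862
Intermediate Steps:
A(V, z) = (39 + z)*(V + √(V² + z²)) (A(V, z) = (V + √(V² + z²))*(39 + z) = (39 + z)*(V + √(V² + z²)))
√(3417 + A(32, -32 + 12)) = √(3417 + (39*32 + 39*√(32² + (-32 + 12)²) + 32*(-32 + 12) + (-32 + 12)*√(32² + (-32 + 12)²))) = √(3417 + (1248 + 39*√(1024 + (-20)²) + 32*(-20) - 20*√(1024 + (-20)²))) = √(3417 + (1248 + 39*√(1024 + 400) - 640 - 20*√(1024 + 400))) = √(3417 + (1248 + 39*√1424 - 640 - 80*√89)) = √(3417 + (1248 + 39*(4*√89) - 640 - 80*√89)) = √(3417 + (1248 + 156*√89 - 640 - 80*√89)) = √(3417 + (608 + 76*√89)) = √(4025 + 76*√89)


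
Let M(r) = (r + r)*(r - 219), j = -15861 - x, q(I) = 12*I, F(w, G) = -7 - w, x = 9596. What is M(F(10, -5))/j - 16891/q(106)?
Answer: -440200715/32381304 ≈ -13.594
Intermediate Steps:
j = -25457 (j = -15861 - 1*9596 = -15861 - 9596 = -25457)
M(r) = 2*r*(-219 + r) (M(r) = (2*r)*(-219 + r) = 2*r*(-219 + r))
M(F(10, -5))/j - 16891/q(106) = (2*(-7 - 1*10)*(-219 + (-7 - 1*10)))/(-25457) - 16891/(12*106) = (2*(-7 - 10)*(-219 + (-7 - 10)))*(-1/25457) - 16891/1272 = (2*(-17)*(-219 - 17))*(-1/25457) - 16891*1/1272 = (2*(-17)*(-236))*(-1/25457) - 16891/1272 = 8024*(-1/25457) - 16891/1272 = -8024/25457 - 16891/1272 = -440200715/32381304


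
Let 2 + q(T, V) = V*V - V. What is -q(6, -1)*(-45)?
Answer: 0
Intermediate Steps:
q(T, V) = -2 + V² - V (q(T, V) = -2 + (V*V - V) = -2 + (V² - V) = -2 + V² - V)
-q(6, -1)*(-45) = -(-2 + (-1)² - 1*(-1))*(-45) = -(-2 + 1 + 1)*(-45) = -1*0*(-45) = 0*(-45) = 0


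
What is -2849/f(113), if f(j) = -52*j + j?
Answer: 2849/5763 ≈ 0.49436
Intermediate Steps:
f(j) = -51*j
-2849/f(113) = -2849/((-51*113)) = -2849/(-5763) = -2849*(-1/5763) = 2849/5763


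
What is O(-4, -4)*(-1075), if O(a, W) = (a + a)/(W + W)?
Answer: -1075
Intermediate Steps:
O(a, W) = a/W (O(a, W) = (2*a)/((2*W)) = (2*a)*(1/(2*W)) = a/W)
O(-4, -4)*(-1075) = -4/(-4)*(-1075) = -4*(-¼)*(-1075) = 1*(-1075) = -1075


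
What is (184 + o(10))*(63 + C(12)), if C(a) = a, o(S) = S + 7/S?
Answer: 29205/2 ≈ 14603.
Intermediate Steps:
(184 + o(10))*(63 + C(12)) = (184 + (10 + 7/10))*(63 + 12) = (184 + (10 + 7*(⅒)))*75 = (184 + (10 + 7/10))*75 = (184 + 107/10)*75 = (1947/10)*75 = 29205/2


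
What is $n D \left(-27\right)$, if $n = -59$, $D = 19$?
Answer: $30267$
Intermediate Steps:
$n D \left(-27\right) = \left(-59\right) 19 \left(-27\right) = \left(-1121\right) \left(-27\right) = 30267$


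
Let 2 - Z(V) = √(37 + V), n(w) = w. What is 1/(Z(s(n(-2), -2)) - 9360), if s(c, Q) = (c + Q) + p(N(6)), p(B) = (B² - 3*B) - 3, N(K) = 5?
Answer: -4679/43786062 + √10/43786062 ≈ -0.00010679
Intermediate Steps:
p(B) = -3 + B² - 3*B
s(c, Q) = 7 + Q + c (s(c, Q) = (c + Q) + (-3 + 5² - 3*5) = (Q + c) + (-3 + 25 - 15) = (Q + c) + 7 = 7 + Q + c)
Z(V) = 2 - √(37 + V)
1/(Z(s(n(-2), -2)) - 9360) = 1/((2 - √(37 + (7 - 2 - 2))) - 9360) = 1/((2 - √(37 + 3)) - 9360) = 1/((2 - √40) - 9360) = 1/((2 - 2*√10) - 9360) = 1/(-9358 - 2*√10)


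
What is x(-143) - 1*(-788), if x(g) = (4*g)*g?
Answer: 82584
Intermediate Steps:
x(g) = 4*g**2
x(-143) - 1*(-788) = 4*(-143)**2 - 1*(-788) = 4*20449 + 788 = 81796 + 788 = 82584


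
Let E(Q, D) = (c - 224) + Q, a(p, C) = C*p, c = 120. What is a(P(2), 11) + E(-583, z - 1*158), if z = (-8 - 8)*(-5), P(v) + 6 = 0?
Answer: -753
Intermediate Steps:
P(v) = -6 (P(v) = -6 + 0 = -6)
z = 80 (z = -16*(-5) = 80)
E(Q, D) = -104 + Q (E(Q, D) = (120 - 224) + Q = -104 + Q)
a(P(2), 11) + E(-583, z - 1*158) = 11*(-6) + (-104 - 583) = -66 - 687 = -753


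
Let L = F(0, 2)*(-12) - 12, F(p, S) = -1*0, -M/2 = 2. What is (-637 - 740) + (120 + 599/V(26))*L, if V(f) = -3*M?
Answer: -3416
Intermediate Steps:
M = -4 (M = -2*2 = -4)
V(f) = 12 (V(f) = -3*(-4) = 12)
F(p, S) = 0
L = -12 (L = 0*(-12) - 12 = 0 - 12 = -12)
(-637 - 740) + (120 + 599/V(26))*L = (-637 - 740) + (120 + 599/12)*(-12) = -1377 + (120 + 599*(1/12))*(-12) = -1377 + (120 + 599/12)*(-12) = -1377 + (2039/12)*(-12) = -1377 - 2039 = -3416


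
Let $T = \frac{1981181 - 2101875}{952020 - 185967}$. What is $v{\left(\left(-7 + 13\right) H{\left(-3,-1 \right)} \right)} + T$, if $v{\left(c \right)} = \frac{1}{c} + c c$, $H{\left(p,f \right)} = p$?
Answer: $\frac{165358613}{510702} \approx 323.79$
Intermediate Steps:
$v{\left(c \right)} = \frac{1}{c} + c^{2}$
$T = - \frac{120694}{766053} \approx -0.15755$
$v{\left(\left(-7 + 13\right) H{\left(-3,-1 \right)} \right)} + T = \frac{1 + \left(\left(-7 + 13\right) \left(-3\right)\right)^{3}}{\left(-7 + 13\right) \left(-3\right)} - \frac{120694}{766053} = \frac{1 + \left(6 \left(-3\right)\right)^{3}}{6 \left(-3\right)} - \frac{120694}{766053} = \frac{1 + \left(-18\right)^{3}}{-18} - \frac{120694}{766053} = - \frac{1 - 5832}{18} - \frac{120694}{766053} = \left(- \frac{1}{18}\right) \left(-5831\right) - \frac{120694}{766053} = \frac{5831}{18} - \frac{120694}{766053} = \frac{165358613}{510702}$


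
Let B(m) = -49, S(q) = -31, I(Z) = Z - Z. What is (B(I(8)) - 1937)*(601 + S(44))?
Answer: -1132020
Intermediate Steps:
I(Z) = 0
(B(I(8)) - 1937)*(601 + S(44)) = (-49 - 1937)*(601 - 31) = -1986*570 = -1132020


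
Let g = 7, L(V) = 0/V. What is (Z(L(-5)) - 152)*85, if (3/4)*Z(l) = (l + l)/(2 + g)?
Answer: -12920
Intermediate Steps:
L(V) = 0
Z(l) = 8*l/27 (Z(l) = 4*((l + l)/(2 + 7))/3 = 4*((2*l)/9)/3 = 4*((2*l)*(1/9))/3 = 4*(2*l/9)/3 = 8*l/27)
(Z(L(-5)) - 152)*85 = ((8/27)*0 - 152)*85 = (0 - 152)*85 = -152*85 = -12920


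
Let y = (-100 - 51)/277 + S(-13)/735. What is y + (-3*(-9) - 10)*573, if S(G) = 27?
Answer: 661038463/67865 ≈ 9740.5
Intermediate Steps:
y = -34502/67865 (y = (-100 - 51)/277 + 27/735 = -151*1/277 + 27*(1/735) = -151/277 + 9/245 = -34502/67865 ≈ -0.50839)
y + (-3*(-9) - 10)*573 = -34502/67865 + (-3*(-9) - 10)*573 = -34502/67865 + (27 - 10)*573 = -34502/67865 + 17*573 = -34502/67865 + 9741 = 661038463/67865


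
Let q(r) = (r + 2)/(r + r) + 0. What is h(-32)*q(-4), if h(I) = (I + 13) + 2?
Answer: -17/4 ≈ -4.2500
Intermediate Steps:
h(I) = 15 + I (h(I) = (13 + I) + 2 = 15 + I)
q(r) = (2 + r)/(2*r) (q(r) = (2 + r)/((2*r)) + 0 = (2 + r)*(1/(2*r)) + 0 = (2 + r)/(2*r) + 0 = (2 + r)/(2*r))
h(-32)*q(-4) = (15 - 32)*((½)*(2 - 4)/(-4)) = -17*(-1)*(-2)/(2*4) = -17*¼ = -17/4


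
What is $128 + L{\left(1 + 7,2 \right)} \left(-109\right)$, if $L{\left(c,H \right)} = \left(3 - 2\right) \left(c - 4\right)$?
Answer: $-308$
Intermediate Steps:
$L{\left(c,H \right)} = -4 + c$ ($L{\left(c,H \right)} = \left(3 + \left(-5 + 3\right)\right) \left(-4 + c\right) = \left(3 - 2\right) \left(-4 + c\right) = 1 \left(-4 + c\right) = -4 + c$)
$128 + L{\left(1 + 7,2 \right)} \left(-109\right) = 128 + \left(-4 + \left(1 + 7\right)\right) \left(-109\right) = 128 + \left(-4 + 8\right) \left(-109\right) = 128 + 4 \left(-109\right) = 128 - 436 = -308$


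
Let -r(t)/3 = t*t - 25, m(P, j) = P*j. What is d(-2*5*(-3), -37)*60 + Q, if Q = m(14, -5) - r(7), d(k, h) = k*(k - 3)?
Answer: 48602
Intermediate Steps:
d(k, h) = k*(-3 + k)
r(t) = 75 - 3*t² (r(t) = -3*(t*t - 25) = -3*(t² - 25) = -3*(-25 + t²) = 75 - 3*t²)
Q = 2 (Q = 14*(-5) - (75 - 3*7²) = -70 - (75 - 3*49) = -70 - (75 - 147) = -70 - 1*(-72) = -70 + 72 = 2)
d(-2*5*(-3), -37)*60 + Q = ((-2*5*(-3))*(-3 - 2*5*(-3)))*60 + 2 = ((-10*(-3))*(-3 - 10*(-3)))*60 + 2 = (30*(-3 + 30))*60 + 2 = (30*27)*60 + 2 = 810*60 + 2 = 48600 + 2 = 48602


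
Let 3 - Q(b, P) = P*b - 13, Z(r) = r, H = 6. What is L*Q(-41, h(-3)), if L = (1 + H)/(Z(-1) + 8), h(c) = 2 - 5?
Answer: -107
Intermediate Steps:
h(c) = -3
Q(b, P) = 16 - P*b (Q(b, P) = 3 - (P*b - 13) = 3 - (-13 + P*b) = 3 + (13 - P*b) = 16 - P*b)
L = 1 (L = (1 + 6)/(-1 + 8) = 7/7 = 7*(1/7) = 1)
L*Q(-41, h(-3)) = 1*(16 - 1*(-3)*(-41)) = 1*(16 - 123) = 1*(-107) = -107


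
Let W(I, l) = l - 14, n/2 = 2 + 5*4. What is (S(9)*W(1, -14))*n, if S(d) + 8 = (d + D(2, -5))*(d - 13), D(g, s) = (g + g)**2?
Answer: 133056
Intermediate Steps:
D(g, s) = 4*g**2 (D(g, s) = (2*g)**2 = 4*g**2)
S(d) = -8 + (-13 + d)*(16 + d) (S(d) = -8 + (d + 4*2**2)*(d - 13) = -8 + (d + 4*4)*(-13 + d) = -8 + (d + 16)*(-13 + d) = -8 + (16 + d)*(-13 + d) = -8 + (-13 + d)*(16 + d))
n = 44 (n = 2*(2 + 5*4) = 2*(2 + 20) = 2*22 = 44)
W(I, l) = -14 + l
(S(9)*W(1, -14))*n = ((-216 + 9**2 + 3*9)*(-14 - 14))*44 = ((-216 + 81 + 27)*(-28))*44 = -108*(-28)*44 = 3024*44 = 133056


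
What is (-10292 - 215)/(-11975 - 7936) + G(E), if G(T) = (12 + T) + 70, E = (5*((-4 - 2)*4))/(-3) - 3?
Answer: 2379916/19911 ≈ 119.53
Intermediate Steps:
E = 37 (E = -5*(-6*4)/3 - 3 = -5*(-24)/3 - 3 = -1/3*(-120) - 3 = 40 - 3 = 37)
G(T) = 82 + T
(-10292 - 215)/(-11975 - 7936) + G(E) = (-10292 - 215)/(-11975 - 7936) + (82 + 37) = -10507/(-19911) + 119 = -10507*(-1/19911) + 119 = 10507/19911 + 119 = 2379916/19911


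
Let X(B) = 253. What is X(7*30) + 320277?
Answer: 320530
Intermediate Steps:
X(7*30) + 320277 = 253 + 320277 = 320530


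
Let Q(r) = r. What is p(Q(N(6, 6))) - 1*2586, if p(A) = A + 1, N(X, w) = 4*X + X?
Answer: -2555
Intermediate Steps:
N(X, w) = 5*X
p(A) = 1 + A
p(Q(N(6, 6))) - 1*2586 = (1 + 5*6) - 1*2586 = (1 + 30) - 2586 = 31 - 2586 = -2555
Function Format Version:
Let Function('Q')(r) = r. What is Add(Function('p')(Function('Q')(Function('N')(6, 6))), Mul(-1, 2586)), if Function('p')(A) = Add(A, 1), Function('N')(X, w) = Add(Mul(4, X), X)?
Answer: -2555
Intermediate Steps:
Function('N')(X, w) = Mul(5, X)
Function('p')(A) = Add(1, A)
Add(Function('p')(Function('Q')(Function('N')(6, 6))), Mul(-1, 2586)) = Add(Add(1, Mul(5, 6)), Mul(-1, 2586)) = Add(Add(1, 30), -2586) = Add(31, -2586) = -2555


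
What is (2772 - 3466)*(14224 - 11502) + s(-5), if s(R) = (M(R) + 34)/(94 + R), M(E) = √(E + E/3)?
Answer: -168127018/89 + 2*I*√15/267 ≈ -1.8891e+6 + 0.029011*I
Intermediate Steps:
M(E) = 2*√3*√E/3 (M(E) = √(E + E*(⅓)) = √(E + E/3) = √(4*E/3) = 2*√3*√E/3)
s(R) = (34 + 2*√3*√R/3)/(94 + R) (s(R) = (2*√3*√R/3 + 34)/(94 + R) = (34 + 2*√3*√R/3)/(94 + R))
(2772 - 3466)*(14224 - 11502) + s(-5) = (2772 - 3466)*(14224 - 11502) + 2*(51 + √3*√(-5))/(3*(94 - 5)) = -694*2722 + (⅔)*(51 + √3*(I*√5))/89 = -1889068 + (⅔)*(1/89)*(51 + I*√15) = -1889068 + (34/89 + 2*I*√15/267) = -168127018/89 + 2*I*√15/267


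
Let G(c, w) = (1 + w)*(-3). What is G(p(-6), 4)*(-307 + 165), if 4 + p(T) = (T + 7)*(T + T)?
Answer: 2130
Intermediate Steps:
p(T) = -4 + 2*T*(7 + T) (p(T) = -4 + (T + 7)*(T + T) = -4 + (7 + T)*(2*T) = -4 + 2*T*(7 + T))
G(c, w) = -3 - 3*w
G(p(-6), 4)*(-307 + 165) = (-3 - 3*4)*(-307 + 165) = (-3 - 12)*(-142) = -15*(-142) = 2130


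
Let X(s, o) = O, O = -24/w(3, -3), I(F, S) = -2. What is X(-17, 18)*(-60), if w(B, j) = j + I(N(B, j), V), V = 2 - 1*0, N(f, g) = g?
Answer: -288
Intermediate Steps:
V = 2 (V = 2 + 0 = 2)
w(B, j) = -2 + j (w(B, j) = j - 2 = -2 + j)
O = 24/5 (O = -24/(-2 - 3) = -24/(-5) = -24*(-⅕) = 24/5 ≈ 4.8000)
X(s, o) = 24/5
X(-17, 18)*(-60) = (24/5)*(-60) = -288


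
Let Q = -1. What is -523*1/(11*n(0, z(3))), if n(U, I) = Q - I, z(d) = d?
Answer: 523/44 ≈ 11.886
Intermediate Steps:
n(U, I) = -1 - I
-523*1/(11*n(0, z(3))) = -523*1/(11*(-1 - 1*3)) = -523*1/(11*(-1 - 3)) = -523/(11*(-4)) = -523/(-44) = -523*(-1/44) = 523/44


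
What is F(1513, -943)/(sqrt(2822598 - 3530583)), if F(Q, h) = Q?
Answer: -1513*I*sqrt(78665)/235995 ≈ -1.7982*I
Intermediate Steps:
F(1513, -943)/(sqrt(2822598 - 3530583)) = 1513/(sqrt(2822598 - 3530583)) = 1513/(sqrt(-707985)) = 1513/((3*I*sqrt(78665))) = 1513*(-I*sqrt(78665)/235995) = -1513*I*sqrt(78665)/235995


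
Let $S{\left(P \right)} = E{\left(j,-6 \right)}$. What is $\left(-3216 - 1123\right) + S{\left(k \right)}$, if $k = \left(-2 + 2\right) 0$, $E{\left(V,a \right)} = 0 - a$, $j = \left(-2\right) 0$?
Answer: $-4333$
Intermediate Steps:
$j = 0$
$E{\left(V,a \right)} = - a$
$k = 0$ ($k = 0 \cdot 0 = 0$)
$S{\left(P \right)} = 6$ ($S{\left(P \right)} = \left(-1\right) \left(-6\right) = 6$)
$\left(-3216 - 1123\right) + S{\left(k \right)} = \left(-3216 - 1123\right) + 6 = -4339 + 6 = -4333$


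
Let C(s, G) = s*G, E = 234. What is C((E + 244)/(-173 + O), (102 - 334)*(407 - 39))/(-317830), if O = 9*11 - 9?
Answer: -20404864/13189945 ≈ -1.5470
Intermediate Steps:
O = 90 (O = 99 - 9 = 90)
C(s, G) = G*s
C((E + 244)/(-173 + O), (102 - 334)*(407 - 39))/(-317830) = (((102 - 334)*(407 - 39))*((234 + 244)/(-173 + 90)))/(-317830) = ((-232*368)*(478/(-83)))*(-1/317830) = -40809728*(-1)/83*(-1/317830) = -85376*(-478/83)*(-1/317830) = (40809728/83)*(-1/317830) = -20404864/13189945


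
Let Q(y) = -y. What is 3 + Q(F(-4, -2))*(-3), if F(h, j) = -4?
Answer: -9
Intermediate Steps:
3 + Q(F(-4, -2))*(-3) = 3 - 1*(-4)*(-3) = 3 + 4*(-3) = 3 - 12 = -9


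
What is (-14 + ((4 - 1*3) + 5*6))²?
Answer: 289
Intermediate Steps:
(-14 + ((4 - 1*3) + 5*6))² = (-14 + ((4 - 3) + 30))² = (-14 + (1 + 30))² = (-14 + 31)² = 17² = 289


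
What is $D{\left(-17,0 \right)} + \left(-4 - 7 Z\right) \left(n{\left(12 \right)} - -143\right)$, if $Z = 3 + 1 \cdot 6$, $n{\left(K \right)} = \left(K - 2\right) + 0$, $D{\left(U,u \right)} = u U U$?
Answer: $-10251$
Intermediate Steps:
$D{\left(U,u \right)} = u U^{2}$ ($D{\left(U,u \right)} = U u U = u U^{2}$)
$n{\left(K \right)} = -2 + K$ ($n{\left(K \right)} = \left(-2 + K\right) + 0 = -2 + K$)
$Z = 9$ ($Z = 3 + 6 = 9$)
$D{\left(-17,0 \right)} + \left(-4 - 7 Z\right) \left(n{\left(12 \right)} - -143\right) = 0 \left(-17\right)^{2} + \left(-4 - 63\right) \left(\left(-2 + 12\right) - -143\right) = 0 \cdot 289 + \left(-4 - 63\right) \left(10 + 143\right) = 0 - 10251 = -10251$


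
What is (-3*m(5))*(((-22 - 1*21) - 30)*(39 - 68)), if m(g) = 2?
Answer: -12702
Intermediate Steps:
(-3*m(5))*(((-22 - 1*21) - 30)*(39 - 68)) = (-3*2)*(((-22 - 1*21) - 30)*(39 - 68)) = -6*((-22 - 21) - 30)*(-29) = -6*(-43 - 30)*(-29) = -(-438)*(-29) = -6*2117 = -12702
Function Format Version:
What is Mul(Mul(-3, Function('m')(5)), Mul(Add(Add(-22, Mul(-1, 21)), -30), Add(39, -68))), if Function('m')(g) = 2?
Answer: -12702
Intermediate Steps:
Mul(Mul(-3, Function('m')(5)), Mul(Add(Add(-22, Mul(-1, 21)), -30), Add(39, -68))) = Mul(Mul(-3, 2), Mul(Add(Add(-22, Mul(-1, 21)), -30), Add(39, -68))) = Mul(-6, Mul(Add(Add(-22, -21), -30), -29)) = Mul(-6, Mul(Add(-43, -30), -29)) = Mul(-6, Mul(-73, -29)) = Mul(-6, 2117) = -12702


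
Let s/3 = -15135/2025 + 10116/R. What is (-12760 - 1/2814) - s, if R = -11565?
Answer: -138148399037/10847970 ≈ -12735.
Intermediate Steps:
s = -289661/11565 (s = 3*(-15135/2025 + 10116/(-11565)) = 3*(-15135*1/2025 + 10116*(-1/11565)) = 3*(-1009/135 - 1124/1285) = 3*(-289661/34695) = -289661/11565 ≈ -25.046)
(-12760 - 1/2814) - s = (-12760 - 1/2814) - 1*(-289661/11565) = (-12760 - 1*1/2814) + 289661/11565 = (-12760 - 1/2814) + 289661/11565 = -35906641/2814 + 289661/11565 = -138148399037/10847970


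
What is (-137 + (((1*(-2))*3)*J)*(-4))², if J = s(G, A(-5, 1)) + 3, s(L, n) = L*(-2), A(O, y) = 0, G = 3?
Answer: 43681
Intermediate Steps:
s(L, n) = -2*L
J = -3 (J = -2*3 + 3 = -6 + 3 = -3)
(-137 + (((1*(-2))*3)*J)*(-4))² = (-137 + (((1*(-2))*3)*(-3))*(-4))² = (-137 + (-2*3*(-3))*(-4))² = (-137 - 6*(-3)*(-4))² = (-137 + 18*(-4))² = (-137 - 72)² = (-209)² = 43681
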